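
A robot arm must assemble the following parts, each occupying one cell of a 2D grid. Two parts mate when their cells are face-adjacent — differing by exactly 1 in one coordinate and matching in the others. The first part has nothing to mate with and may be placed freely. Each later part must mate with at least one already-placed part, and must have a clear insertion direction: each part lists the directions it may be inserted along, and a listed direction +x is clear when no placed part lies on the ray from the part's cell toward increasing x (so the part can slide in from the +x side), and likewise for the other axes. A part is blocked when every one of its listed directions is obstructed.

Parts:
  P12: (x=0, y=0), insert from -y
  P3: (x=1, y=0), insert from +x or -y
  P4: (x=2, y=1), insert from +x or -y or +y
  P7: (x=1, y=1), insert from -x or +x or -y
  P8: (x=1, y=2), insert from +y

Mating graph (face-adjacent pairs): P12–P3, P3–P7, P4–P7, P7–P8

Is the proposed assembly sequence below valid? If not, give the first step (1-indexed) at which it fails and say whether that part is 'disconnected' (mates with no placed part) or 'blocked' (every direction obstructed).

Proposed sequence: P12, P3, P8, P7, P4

1. P12@(0, 0) [-y clear] — {P12}
2. P3@(1, 0) [+x clear] — {P12, P3}
3. P8@(1, 2) — no placed neighbour ⇒ disconnected

Invalid at step 3 (disconnected)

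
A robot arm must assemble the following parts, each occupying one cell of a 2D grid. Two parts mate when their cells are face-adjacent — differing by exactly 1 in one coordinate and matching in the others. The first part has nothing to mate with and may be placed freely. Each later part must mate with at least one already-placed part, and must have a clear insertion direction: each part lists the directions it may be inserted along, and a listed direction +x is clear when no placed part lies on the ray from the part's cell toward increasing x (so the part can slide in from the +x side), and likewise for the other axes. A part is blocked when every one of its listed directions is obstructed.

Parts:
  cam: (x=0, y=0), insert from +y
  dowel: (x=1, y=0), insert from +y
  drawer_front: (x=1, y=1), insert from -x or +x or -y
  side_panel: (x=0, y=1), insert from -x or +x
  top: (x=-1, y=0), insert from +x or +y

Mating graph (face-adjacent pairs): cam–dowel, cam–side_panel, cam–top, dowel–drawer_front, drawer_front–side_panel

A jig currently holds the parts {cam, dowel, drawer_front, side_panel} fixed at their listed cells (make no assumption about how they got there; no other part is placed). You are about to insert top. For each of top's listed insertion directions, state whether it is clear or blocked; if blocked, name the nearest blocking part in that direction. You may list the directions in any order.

+x: blocked by cam; +y: clear

+x: nearest on ray is cam@(0, 0) ⇒ blocked
+y: ray from top(-1, 0) has no placed part ⇒ clear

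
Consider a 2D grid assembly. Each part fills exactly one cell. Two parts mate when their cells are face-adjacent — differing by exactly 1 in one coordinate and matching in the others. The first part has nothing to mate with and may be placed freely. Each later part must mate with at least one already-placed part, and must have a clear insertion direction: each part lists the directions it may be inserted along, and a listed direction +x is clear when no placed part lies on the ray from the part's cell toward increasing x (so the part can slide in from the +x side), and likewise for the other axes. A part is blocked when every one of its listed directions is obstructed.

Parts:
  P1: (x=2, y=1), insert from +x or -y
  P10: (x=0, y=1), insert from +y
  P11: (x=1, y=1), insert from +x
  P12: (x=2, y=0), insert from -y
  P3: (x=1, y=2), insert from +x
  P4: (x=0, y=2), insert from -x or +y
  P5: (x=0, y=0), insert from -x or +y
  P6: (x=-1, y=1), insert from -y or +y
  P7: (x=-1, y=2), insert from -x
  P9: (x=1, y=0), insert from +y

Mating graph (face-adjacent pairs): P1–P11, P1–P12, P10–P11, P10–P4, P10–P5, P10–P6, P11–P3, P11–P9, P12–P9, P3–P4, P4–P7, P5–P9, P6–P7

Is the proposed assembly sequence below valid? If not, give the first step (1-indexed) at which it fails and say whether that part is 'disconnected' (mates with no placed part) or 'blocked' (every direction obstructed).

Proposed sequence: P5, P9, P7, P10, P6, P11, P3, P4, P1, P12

1. P5@(0, 0) [-x clear] — {P5}
2. P9@(1, 0) [+y clear] — {P5, P9}
3. P7@(-1, 2) — no placed neighbour ⇒ disconnected

Invalid at step 3 (disconnected)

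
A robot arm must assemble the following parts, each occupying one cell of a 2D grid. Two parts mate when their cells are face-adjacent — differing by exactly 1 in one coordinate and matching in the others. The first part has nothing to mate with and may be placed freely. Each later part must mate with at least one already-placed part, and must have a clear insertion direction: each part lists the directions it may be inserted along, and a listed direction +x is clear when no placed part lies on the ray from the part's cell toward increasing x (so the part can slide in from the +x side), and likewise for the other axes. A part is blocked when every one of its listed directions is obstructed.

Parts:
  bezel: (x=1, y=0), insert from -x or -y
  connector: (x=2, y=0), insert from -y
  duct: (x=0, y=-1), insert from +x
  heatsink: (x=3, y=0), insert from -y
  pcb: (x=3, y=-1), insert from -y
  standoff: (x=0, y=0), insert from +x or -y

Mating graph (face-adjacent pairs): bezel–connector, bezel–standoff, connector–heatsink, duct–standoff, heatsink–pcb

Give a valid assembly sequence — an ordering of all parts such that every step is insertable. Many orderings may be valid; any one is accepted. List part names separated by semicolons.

connector; heatsink; bezel; standoff; duct; pcb

1. connector@(2, 0) [-y clear] — {connector}
2. heatsink@(3, 0) [-y clear] — {connector, heatsink}
3. bezel@(1, 0) [-x clear] — {bezel, connector, heatsink}
4. standoff@(0, 0) [-y clear] — {bezel, connector, heatsink, standoff}
5. duct@(0, -1) [+x clear] — {bezel, connector, duct, heatsink, standoff}
6. pcb@(3, -1) [-y clear] — {bezel, connector, duct, heatsink, pcb, standoff}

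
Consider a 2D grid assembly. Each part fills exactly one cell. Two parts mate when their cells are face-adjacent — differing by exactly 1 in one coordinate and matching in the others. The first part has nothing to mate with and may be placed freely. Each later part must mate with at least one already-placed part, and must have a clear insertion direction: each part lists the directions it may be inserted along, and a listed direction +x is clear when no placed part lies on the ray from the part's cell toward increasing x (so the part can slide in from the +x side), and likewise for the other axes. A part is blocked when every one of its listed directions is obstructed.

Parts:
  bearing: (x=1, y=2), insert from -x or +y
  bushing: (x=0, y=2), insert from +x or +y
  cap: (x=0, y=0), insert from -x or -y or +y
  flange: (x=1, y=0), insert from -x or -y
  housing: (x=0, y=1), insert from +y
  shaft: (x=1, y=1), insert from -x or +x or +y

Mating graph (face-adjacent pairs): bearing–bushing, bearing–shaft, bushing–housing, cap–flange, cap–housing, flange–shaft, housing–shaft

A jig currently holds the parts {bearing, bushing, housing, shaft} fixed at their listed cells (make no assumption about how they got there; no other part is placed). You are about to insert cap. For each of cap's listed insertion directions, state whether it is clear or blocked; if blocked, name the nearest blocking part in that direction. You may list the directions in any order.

+y: blocked by housing; -x: clear; -y: clear

-x: ray from cap(0, 0) has no placed part ⇒ clear
-y: ray from cap(0, 0) has no placed part ⇒ clear
+y: nearest on ray is housing@(0, 1) ⇒ blocked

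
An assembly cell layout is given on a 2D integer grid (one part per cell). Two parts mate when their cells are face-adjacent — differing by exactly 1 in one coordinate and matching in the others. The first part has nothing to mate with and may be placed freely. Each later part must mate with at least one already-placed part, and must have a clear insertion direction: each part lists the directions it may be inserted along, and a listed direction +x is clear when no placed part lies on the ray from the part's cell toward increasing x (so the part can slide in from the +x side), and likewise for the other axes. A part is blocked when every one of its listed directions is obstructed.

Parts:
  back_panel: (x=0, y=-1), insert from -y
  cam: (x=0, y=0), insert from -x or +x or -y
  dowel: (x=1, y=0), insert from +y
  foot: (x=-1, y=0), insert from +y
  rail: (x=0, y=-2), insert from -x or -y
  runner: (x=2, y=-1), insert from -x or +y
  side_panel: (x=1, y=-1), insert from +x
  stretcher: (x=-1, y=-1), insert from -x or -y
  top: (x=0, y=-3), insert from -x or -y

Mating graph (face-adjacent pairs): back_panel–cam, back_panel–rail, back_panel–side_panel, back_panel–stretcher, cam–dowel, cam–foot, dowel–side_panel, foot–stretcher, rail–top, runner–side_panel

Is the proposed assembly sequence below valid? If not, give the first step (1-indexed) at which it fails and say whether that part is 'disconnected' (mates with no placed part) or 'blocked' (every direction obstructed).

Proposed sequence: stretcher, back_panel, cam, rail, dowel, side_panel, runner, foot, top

1. stretcher@(-1, -1) [-x clear] — {stretcher}
2. back_panel@(0, -1) [-y clear] — {back_panel, stretcher}
3. cam@(0, 0) [-x clear] — {back_panel, cam, stretcher}
4. rail@(0, -2) [-x clear] — {back_panel, cam, rail, stretcher}
5. dowel@(1, 0) [+y clear] — {back_panel, cam, dowel, rail, stretcher}
6. side_panel@(1, -1) [+x clear] — {back_panel, cam, dowel, rail, side_panel, stretcher}
7. runner@(2, -1) [+y clear] — {back_panel, cam, dowel, rail, runner, side_panel, stretcher}
8. foot@(-1, 0) [+y clear] — {back_panel, cam, dowel, foot, rail, runner, side_panel, stretcher}
9. top@(0, -3) [-x clear] — {back_panel, cam, dowel, foot, rail, runner, side_panel, stretcher, top}

Valid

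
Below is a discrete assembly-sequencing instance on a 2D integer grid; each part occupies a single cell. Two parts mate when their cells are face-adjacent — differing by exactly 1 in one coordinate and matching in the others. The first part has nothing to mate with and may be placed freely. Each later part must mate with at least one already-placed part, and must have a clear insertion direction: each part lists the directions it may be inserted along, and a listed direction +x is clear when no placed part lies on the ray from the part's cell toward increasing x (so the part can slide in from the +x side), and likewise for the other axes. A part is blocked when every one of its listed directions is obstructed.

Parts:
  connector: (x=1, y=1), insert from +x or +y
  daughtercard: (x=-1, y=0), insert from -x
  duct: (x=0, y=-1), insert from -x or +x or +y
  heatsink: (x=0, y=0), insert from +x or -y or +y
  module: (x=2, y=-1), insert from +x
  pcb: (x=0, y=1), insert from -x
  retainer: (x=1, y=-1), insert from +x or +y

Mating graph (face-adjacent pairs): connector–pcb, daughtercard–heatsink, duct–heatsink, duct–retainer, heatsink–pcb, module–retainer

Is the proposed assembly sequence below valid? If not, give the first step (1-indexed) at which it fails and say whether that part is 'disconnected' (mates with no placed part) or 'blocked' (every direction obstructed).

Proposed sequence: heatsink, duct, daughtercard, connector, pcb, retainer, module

Invalid at step 4 (disconnected)

1. heatsink@(0, 0) [+x clear] — {heatsink}
2. duct@(0, -1) [-x clear] — {duct, heatsink}
3. daughtercard@(-1, 0) [-x clear] — {daughtercard, duct, heatsink}
4. connector@(1, 1) — no placed neighbour ⇒ disconnected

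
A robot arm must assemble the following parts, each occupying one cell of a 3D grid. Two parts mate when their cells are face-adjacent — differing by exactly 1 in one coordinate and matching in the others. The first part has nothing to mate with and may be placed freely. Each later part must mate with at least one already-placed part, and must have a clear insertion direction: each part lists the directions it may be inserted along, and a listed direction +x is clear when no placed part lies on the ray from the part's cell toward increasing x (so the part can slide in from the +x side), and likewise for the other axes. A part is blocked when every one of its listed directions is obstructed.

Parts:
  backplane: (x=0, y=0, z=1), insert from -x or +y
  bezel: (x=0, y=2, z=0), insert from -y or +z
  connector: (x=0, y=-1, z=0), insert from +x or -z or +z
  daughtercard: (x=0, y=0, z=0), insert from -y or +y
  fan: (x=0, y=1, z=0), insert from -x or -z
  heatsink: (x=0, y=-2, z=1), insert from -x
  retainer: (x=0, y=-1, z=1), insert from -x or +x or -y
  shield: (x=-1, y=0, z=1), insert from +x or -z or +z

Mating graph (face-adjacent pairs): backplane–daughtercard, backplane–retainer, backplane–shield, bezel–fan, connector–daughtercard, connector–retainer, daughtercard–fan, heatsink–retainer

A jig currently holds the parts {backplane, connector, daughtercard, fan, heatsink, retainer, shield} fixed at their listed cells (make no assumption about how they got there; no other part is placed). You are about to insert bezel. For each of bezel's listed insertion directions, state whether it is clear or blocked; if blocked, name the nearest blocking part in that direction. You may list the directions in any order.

-y: nearest on ray is fan@(0, 1, 0) ⇒ blocked
+z: ray from bezel(0, 2, 0) has no placed part ⇒ clear

+z: clear; -y: blocked by fan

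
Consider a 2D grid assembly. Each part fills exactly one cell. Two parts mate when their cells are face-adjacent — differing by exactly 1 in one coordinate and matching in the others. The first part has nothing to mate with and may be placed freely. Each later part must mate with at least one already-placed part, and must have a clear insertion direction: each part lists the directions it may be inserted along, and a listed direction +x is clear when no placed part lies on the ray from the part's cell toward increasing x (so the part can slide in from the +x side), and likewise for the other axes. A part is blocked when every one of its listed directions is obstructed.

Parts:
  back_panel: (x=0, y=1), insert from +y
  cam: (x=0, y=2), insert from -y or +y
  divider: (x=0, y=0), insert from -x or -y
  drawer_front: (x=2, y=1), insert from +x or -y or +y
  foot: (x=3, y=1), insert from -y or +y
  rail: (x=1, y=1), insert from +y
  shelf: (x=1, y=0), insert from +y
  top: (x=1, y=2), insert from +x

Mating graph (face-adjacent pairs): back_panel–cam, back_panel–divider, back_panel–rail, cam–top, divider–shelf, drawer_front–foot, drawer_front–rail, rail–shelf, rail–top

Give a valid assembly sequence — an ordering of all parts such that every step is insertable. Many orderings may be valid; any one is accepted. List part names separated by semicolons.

shelf; rail; back_panel; cam; top; divider; drawer_front; foot

1. shelf@(1, 0) [+y clear] — {shelf}
2. rail@(1, 1) [+y clear] — {rail, shelf}
3. back_panel@(0, 1) [+y clear] — {back_panel, rail, shelf}
4. cam@(0, 2) [+y clear] — {back_panel, cam, rail, shelf}
5. top@(1, 2) [+x clear] — {back_panel, cam, rail, shelf, top}
6. divider@(0, 0) [-x clear] — {back_panel, cam, divider, rail, shelf, top}
7. drawer_front@(2, 1) [+x clear] — {back_panel, cam, divider, drawer_front, rail, shelf, top}
8. foot@(3, 1) [-y clear] — {back_panel, cam, divider, drawer_front, foot, rail, shelf, top}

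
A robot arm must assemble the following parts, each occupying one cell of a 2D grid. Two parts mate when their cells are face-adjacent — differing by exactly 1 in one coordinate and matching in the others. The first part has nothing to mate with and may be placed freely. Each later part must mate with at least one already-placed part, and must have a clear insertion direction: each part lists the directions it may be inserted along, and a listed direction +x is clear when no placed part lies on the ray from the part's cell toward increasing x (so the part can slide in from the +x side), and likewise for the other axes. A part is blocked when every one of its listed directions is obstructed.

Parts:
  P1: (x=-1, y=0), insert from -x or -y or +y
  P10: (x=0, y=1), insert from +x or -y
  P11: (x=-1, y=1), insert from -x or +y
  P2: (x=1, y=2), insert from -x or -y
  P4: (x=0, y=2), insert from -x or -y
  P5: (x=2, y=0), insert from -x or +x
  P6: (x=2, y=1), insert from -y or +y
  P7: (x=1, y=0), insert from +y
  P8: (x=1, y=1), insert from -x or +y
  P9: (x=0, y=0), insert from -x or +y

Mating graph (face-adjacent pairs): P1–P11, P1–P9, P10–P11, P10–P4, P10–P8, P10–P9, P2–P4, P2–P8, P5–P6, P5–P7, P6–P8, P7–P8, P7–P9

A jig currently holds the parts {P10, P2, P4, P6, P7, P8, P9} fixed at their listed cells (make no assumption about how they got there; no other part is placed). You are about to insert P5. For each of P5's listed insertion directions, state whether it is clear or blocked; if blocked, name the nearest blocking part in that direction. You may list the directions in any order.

+x: clear; -x: blocked by P7

-x: nearest on ray is P7@(1, 0) ⇒ blocked
+x: ray from P5(2, 0) has no placed part ⇒ clear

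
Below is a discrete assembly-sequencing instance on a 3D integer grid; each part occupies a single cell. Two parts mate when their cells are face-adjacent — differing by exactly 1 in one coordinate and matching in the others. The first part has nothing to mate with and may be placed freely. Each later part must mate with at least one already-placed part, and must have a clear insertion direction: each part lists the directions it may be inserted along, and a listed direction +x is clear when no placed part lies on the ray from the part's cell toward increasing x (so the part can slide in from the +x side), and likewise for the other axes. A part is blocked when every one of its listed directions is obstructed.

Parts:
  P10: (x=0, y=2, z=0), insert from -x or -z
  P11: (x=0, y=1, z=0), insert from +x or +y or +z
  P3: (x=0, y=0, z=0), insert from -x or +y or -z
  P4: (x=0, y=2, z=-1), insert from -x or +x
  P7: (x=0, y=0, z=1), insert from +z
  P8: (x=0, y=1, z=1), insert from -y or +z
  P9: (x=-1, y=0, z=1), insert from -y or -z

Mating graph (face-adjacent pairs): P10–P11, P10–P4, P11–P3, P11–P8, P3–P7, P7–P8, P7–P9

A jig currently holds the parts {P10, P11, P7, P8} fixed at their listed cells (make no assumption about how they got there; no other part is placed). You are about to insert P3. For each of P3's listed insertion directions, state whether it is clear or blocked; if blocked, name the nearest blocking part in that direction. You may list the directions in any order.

-x: ray from P3(0, 0, 0) has no placed part ⇒ clear
+y: nearest on ray is P11@(0, 1, 0) ⇒ blocked
-z: ray from P3(0, 0, 0) has no placed part ⇒ clear

+y: blocked by P11; -x: clear; -z: clear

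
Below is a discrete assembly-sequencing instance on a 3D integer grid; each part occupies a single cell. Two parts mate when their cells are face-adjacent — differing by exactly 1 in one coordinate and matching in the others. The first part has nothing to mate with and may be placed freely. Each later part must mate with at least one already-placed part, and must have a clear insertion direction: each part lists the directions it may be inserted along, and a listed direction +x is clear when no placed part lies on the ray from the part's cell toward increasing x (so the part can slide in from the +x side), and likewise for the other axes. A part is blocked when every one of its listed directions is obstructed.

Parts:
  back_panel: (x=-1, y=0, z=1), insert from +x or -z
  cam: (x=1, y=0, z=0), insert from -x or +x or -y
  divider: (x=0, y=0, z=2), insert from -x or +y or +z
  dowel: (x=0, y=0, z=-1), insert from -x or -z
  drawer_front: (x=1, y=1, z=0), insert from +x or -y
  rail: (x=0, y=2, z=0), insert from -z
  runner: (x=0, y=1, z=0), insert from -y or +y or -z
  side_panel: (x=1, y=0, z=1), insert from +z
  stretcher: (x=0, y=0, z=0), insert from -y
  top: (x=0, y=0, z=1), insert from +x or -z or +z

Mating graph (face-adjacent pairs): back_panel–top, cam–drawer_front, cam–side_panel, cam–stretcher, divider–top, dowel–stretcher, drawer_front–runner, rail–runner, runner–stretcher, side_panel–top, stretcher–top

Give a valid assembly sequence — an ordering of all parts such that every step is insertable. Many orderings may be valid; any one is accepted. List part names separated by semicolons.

divider; top; stretcher; back_panel; cam; dowel; drawer_front; side_panel; runner; rail

1. divider@(0, 0, 2) [-x clear] — {divider}
2. top@(0, 0, 1) [+x clear] — {divider, top}
3. stretcher@(0, 0, 0) [-y clear] — {divider, stretcher, top}
4. back_panel@(-1, 0, 1) [-z clear] — {back_panel, divider, stretcher, top}
5. cam@(1, 0, 0) [+x clear] — {back_panel, cam, divider, stretcher, top}
6. dowel@(0, 0, -1) [-x clear] — {back_panel, cam, divider, dowel, stretcher, top}
7. drawer_front@(1, 1, 0) [+x clear] — {back_panel, cam, divider, dowel, drawer_front, stretcher, top}
8. side_panel@(1, 0, 1) [+z clear] — {back_panel, cam, divider, dowel, drawer_front, side_panel, stretcher, top}
9. runner@(0, 1, 0) [+y clear] — {back_panel, cam, divider, dowel, drawer_front, runner, side_panel, stretcher, top}
10. rail@(0, 2, 0) [-z clear] — {back_panel, cam, divider, dowel, drawer_front, rail, runner, side_panel, stretcher, top}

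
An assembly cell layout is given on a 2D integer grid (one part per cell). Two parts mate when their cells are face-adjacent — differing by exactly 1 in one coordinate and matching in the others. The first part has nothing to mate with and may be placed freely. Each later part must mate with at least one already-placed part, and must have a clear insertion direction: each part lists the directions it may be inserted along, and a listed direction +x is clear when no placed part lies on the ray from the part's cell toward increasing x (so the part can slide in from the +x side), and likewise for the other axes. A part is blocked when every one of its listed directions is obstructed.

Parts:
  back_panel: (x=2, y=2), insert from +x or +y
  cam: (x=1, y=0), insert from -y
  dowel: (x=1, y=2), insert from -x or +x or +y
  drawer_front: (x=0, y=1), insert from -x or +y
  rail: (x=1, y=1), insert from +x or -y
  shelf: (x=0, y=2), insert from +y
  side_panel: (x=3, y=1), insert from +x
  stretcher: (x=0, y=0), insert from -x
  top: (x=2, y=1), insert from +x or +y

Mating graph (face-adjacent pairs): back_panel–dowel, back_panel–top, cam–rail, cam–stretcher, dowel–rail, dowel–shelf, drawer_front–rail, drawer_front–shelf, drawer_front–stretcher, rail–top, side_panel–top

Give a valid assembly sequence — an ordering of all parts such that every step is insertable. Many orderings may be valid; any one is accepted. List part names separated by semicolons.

top; rail; dowel; cam; stretcher; side_panel; shelf; back_panel; drawer_front

1. top@(2, 1) [+x clear] — {top}
2. rail@(1, 1) [-y clear] — {rail, top}
3. dowel@(1, 2) [-x clear] — {dowel, rail, top}
4. cam@(1, 0) [-y clear] — {cam, dowel, rail, top}
5. stretcher@(0, 0) [-x clear] — {cam, dowel, rail, stretcher, top}
6. side_panel@(3, 1) [+x clear] — {cam, dowel, rail, side_panel, stretcher, top}
7. shelf@(0, 2) [+y clear] — {cam, dowel, rail, shelf, side_panel, stretcher, top}
8. back_panel@(2, 2) [+x clear] — {back_panel, cam, dowel, rail, shelf, side_panel, stretcher, top}
9. drawer_front@(0, 1) [-x clear] — {back_panel, cam, dowel, drawer_front, rail, shelf, side_panel, stretcher, top}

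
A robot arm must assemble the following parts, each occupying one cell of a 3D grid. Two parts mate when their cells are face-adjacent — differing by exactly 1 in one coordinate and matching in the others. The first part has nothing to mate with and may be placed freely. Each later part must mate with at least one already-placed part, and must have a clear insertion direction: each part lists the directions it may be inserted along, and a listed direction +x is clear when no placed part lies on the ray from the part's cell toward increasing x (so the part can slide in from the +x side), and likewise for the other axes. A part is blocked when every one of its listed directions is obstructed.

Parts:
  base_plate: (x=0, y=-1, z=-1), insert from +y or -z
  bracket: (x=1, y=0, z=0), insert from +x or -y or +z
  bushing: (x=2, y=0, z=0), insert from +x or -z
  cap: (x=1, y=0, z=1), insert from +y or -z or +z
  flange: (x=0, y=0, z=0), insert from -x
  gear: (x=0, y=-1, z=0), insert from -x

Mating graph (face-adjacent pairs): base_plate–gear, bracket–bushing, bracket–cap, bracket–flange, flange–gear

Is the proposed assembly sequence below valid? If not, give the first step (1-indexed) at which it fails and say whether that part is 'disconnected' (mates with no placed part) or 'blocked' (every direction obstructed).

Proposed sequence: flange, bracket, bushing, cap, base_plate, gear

Invalid at step 5 (disconnected)

1. flange@(0, 0, 0) [-x clear] — {flange}
2. bracket@(1, 0, 0) [+x clear] — {bracket, flange}
3. bushing@(2, 0, 0) [+x clear] — {bracket, bushing, flange}
4. cap@(1, 0, 1) [+y clear] — {bracket, bushing, cap, flange}
5. base_plate@(0, -1, -1) — no placed neighbour ⇒ disconnected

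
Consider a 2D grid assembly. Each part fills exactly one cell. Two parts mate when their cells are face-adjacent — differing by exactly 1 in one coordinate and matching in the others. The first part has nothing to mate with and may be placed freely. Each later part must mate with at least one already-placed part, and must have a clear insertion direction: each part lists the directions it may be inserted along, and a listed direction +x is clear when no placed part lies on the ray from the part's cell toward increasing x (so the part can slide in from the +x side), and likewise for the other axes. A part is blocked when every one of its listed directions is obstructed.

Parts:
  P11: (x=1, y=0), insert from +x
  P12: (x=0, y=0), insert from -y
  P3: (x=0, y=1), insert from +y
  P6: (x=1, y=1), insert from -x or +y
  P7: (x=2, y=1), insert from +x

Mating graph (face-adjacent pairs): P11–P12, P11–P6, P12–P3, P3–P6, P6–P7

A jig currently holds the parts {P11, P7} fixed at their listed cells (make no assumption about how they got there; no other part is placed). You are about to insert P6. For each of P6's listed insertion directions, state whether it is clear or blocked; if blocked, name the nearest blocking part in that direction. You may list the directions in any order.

+y: clear; -x: clear

-x: ray from P6(1, 1) has no placed part ⇒ clear
+y: ray from P6(1, 1) has no placed part ⇒ clear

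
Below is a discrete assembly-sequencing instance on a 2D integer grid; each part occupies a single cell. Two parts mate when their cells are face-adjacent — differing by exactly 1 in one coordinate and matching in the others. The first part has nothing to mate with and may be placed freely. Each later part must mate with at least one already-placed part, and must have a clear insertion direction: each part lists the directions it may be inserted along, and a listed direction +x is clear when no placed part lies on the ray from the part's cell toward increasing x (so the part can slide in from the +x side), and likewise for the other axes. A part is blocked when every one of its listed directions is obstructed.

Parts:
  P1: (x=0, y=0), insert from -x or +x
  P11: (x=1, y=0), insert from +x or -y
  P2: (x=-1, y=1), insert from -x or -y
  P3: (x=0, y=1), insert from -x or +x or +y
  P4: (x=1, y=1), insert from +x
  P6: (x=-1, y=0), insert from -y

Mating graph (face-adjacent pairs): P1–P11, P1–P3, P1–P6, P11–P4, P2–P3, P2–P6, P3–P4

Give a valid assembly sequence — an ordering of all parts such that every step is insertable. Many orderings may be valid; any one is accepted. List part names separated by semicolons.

1. P11@(1, 0) [+x clear] — {P11}
2. P1@(0, 0) [-x clear] — {P1, P11}
3. P3@(0, 1) [-x clear] — {P1, P11, P3}
4. P6@(-1, 0) [-y clear] — {P1, P11, P3, P6}
5. P2@(-1, 1) [-x clear] — {P1, P11, P2, P3, P6}
6. P4@(1, 1) [+x clear] — {P1, P11, P2, P3, P4, P6}

P11; P1; P3; P6; P2; P4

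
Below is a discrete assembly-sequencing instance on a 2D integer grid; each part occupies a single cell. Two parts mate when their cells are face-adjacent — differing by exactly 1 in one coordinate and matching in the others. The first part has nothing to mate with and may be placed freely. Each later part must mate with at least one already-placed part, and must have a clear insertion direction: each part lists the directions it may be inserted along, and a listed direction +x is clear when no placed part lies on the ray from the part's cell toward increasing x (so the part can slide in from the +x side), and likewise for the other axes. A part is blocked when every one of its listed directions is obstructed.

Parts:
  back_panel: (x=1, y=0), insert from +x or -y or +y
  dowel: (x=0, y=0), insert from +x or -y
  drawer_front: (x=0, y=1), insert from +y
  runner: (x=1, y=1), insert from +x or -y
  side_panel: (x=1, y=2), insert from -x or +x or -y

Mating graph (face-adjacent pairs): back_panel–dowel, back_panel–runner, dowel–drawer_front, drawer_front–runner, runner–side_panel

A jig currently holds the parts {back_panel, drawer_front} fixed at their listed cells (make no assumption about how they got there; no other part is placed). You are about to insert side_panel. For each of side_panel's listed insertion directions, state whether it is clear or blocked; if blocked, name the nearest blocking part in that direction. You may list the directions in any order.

-x: ray from side_panel(1, 2) has no placed part ⇒ clear
+x: ray from side_panel(1, 2) has no placed part ⇒ clear
-y: nearest on ray is back_panel@(1, 0) ⇒ blocked

+x: clear; -x: clear; -y: blocked by back_panel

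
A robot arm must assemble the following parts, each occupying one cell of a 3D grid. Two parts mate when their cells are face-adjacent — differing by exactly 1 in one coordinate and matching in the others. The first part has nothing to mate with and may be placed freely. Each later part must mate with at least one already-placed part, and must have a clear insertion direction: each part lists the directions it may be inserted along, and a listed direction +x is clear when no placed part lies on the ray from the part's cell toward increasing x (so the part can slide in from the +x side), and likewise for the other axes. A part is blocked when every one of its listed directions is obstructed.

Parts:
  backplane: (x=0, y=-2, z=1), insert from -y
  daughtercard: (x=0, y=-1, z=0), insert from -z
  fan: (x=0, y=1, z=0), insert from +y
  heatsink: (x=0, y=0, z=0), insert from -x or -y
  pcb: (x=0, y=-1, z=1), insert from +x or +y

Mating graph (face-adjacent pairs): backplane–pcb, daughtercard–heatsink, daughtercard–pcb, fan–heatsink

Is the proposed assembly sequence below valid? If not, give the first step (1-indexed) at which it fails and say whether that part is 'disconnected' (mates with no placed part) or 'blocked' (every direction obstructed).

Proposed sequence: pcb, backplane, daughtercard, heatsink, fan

Valid

1. pcb@(0, -1, 1) [+x clear] — {pcb}
2. backplane@(0, -2, 1) [-y clear] — {backplane, pcb}
3. daughtercard@(0, -1, 0) [-z clear] — {backplane, daughtercard, pcb}
4. heatsink@(0, 0, 0) [-x clear] — {backplane, daughtercard, heatsink, pcb}
5. fan@(0, 1, 0) [+y clear] — {backplane, daughtercard, fan, heatsink, pcb}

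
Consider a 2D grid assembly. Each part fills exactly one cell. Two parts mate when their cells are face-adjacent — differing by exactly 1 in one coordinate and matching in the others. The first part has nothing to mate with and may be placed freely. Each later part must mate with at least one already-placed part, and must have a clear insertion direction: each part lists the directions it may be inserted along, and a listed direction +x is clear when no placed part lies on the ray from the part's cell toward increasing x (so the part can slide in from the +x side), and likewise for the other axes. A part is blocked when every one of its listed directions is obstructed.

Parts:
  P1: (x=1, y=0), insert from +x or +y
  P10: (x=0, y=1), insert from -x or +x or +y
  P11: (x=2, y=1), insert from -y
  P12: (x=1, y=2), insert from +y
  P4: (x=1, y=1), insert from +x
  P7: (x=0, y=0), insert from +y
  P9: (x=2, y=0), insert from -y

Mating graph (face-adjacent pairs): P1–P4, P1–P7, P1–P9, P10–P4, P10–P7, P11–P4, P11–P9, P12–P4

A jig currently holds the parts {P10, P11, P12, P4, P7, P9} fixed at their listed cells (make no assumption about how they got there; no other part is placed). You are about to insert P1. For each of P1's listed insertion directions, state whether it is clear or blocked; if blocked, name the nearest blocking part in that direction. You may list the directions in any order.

+x: nearest on ray is P9@(2, 0) ⇒ blocked
+y: nearest on ray is P4@(1, 1) ⇒ blocked

+x: blocked by P9; +y: blocked by P4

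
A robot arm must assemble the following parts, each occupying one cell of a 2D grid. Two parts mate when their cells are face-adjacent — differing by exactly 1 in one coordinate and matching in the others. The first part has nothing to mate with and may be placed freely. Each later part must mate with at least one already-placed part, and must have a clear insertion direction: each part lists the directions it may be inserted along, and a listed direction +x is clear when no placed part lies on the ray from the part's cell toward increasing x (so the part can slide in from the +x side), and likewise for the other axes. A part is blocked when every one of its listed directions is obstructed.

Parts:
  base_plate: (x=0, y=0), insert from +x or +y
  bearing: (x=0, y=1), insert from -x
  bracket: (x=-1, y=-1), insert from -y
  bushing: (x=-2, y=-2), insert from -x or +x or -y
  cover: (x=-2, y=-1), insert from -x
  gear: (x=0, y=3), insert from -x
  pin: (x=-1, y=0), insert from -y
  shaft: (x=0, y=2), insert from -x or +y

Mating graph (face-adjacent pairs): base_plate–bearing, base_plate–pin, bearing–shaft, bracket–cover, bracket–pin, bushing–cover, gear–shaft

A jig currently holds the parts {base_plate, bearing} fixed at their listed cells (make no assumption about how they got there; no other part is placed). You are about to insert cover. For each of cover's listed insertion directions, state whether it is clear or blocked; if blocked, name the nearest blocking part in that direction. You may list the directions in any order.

-x: clear

-x: ray from cover(-2, -1) has no placed part ⇒ clear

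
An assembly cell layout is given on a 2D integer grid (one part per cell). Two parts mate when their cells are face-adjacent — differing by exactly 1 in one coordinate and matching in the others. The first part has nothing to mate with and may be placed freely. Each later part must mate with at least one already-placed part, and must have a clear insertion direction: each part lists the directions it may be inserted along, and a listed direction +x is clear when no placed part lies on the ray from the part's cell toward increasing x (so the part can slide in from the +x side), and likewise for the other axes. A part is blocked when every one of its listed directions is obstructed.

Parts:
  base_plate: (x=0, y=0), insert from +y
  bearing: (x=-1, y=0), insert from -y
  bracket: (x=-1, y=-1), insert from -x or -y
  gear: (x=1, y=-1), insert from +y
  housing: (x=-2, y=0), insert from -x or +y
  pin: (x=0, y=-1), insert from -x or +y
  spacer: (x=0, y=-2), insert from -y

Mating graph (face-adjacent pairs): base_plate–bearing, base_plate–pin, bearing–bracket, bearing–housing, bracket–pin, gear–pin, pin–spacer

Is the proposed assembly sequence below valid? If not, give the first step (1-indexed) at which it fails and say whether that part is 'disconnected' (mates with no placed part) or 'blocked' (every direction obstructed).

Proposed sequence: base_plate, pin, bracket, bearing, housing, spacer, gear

Invalid at step 4 (blocked)

1. base_plate@(0, 0) [+y clear] — {base_plate}
2. pin@(0, -1) [-x clear] — {base_plate, pin}
3. bracket@(-1, -1) [-x clear] — {base_plate, bracket, pin}
4. bearing@(-1, 0) — -y all obstructed ⇒ blocked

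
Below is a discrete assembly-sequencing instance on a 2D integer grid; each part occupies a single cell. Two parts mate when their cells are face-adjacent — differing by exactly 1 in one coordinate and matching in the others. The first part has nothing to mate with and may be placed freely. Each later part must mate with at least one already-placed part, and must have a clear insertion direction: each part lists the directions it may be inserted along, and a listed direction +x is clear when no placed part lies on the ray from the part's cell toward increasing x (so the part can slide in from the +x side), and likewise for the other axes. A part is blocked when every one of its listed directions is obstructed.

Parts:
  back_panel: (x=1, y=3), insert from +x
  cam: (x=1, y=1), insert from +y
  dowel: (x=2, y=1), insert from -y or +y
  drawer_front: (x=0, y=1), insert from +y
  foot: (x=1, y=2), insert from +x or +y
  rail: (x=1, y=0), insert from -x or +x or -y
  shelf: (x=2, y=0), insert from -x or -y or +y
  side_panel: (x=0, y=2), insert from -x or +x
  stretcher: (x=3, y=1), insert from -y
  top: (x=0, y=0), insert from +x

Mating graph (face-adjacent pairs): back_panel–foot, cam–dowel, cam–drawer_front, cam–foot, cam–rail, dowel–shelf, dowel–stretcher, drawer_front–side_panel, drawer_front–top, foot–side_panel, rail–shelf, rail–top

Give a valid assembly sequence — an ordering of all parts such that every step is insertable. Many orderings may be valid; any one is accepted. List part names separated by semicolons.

1. stretcher@(3, 1) [-y clear] — {stretcher}
2. dowel@(2, 1) [-y clear] — {dowel, stretcher}
3. cam@(1, 1) [+y clear] — {cam, dowel, stretcher}
4. foot@(1, 2) [+x clear] — {cam, dowel, foot, stretcher}
5. drawer_front@(0, 1) [+y clear] — {cam, dowel, drawer_front, foot, stretcher}
6. side_panel@(0, 2) [-x clear] — {cam, dowel, drawer_front, foot, side_panel, stretcher}
7. back_panel@(1, 3) [+x clear] — {back_panel, cam, dowel, drawer_front, foot, side_panel, stretcher}
8. top@(0, 0) [+x clear] — {back_panel, cam, dowel, drawer_front, foot, side_panel, stretcher, top}
9. shelf@(2, 0) [-y clear] — {back_panel, cam, dowel, drawer_front, foot, shelf, side_panel, stretcher, top}
10. rail@(1, 0) [-y clear] — {back_panel, cam, dowel, drawer_front, foot, rail, shelf, side_panel, stretcher, top}

stretcher; dowel; cam; foot; drawer_front; side_panel; back_panel; top; shelf; rail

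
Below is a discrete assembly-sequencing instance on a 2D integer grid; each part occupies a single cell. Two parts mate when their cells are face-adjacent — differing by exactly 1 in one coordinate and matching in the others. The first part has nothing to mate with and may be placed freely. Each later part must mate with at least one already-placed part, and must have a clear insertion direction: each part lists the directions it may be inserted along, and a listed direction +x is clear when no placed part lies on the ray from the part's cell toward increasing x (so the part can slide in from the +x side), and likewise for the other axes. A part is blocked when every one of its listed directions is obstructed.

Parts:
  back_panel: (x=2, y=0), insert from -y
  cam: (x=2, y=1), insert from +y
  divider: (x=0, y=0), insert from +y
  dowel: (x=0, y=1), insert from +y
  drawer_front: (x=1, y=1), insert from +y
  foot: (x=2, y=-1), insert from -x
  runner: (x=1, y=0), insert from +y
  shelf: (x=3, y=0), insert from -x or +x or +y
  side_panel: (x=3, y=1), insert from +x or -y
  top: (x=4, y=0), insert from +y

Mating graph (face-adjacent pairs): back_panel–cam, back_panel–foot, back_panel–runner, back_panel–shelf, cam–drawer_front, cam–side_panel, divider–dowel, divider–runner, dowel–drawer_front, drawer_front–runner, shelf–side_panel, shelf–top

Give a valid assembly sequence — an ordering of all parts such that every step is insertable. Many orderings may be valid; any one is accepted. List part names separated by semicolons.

1. shelf@(3, 0) [-x clear] — {shelf}
2. top@(4, 0) [+y clear] — {shelf, top}
3. side_panel@(3, 1) [+x clear] — {shelf, side_panel, top}
4. cam@(2, 1) [+y clear] — {cam, shelf, side_panel, top}
5. back_panel@(2, 0) [-y clear] — {back_panel, cam, shelf, side_panel, top}
6. foot@(2, -1) [-x clear] — {back_panel, cam, foot, shelf, side_panel, top}
7. runner@(1, 0) [+y clear] — {back_panel, cam, foot, runner, shelf, side_panel, top}
8. drawer_front@(1, 1) [+y clear] — {back_panel, cam, drawer_front, foot, runner, shelf, side_panel, top}
9. divider@(0, 0) [+y clear] — {back_panel, cam, divider, drawer_front, foot, runner, shelf, side_panel, top}
10. dowel@(0, 1) [+y clear] — {back_panel, cam, divider, dowel, drawer_front, foot, runner, shelf, side_panel, top}

shelf; top; side_panel; cam; back_panel; foot; runner; drawer_front; divider; dowel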